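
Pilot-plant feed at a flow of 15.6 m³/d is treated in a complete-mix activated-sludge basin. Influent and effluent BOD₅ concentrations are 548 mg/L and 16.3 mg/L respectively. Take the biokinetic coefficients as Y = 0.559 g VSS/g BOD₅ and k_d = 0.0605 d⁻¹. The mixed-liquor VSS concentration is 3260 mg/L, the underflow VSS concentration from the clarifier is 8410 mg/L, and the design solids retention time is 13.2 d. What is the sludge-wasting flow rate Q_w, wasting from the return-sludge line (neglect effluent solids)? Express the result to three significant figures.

Q_w ≈ 0.307 m³/d

Steady-state biomass mass balance: V·X·(1 + k_d·θ_c) = Y·Q·(S₀ − S)·θ_c, so V = 0.559 × 15.6 × (548 − 16.3) × 13.2 / [3260 × (1 + 0.0605 × 13.2)] = 6.12×10^4 / 5863 = 10.44 m³.
Wasting from the return line (neglecting effluent solids): Q_w = V·X / (θ_c·X_r) = 10.44 × 3260 / (13.2 × 8410) = 0.3065 m³/d.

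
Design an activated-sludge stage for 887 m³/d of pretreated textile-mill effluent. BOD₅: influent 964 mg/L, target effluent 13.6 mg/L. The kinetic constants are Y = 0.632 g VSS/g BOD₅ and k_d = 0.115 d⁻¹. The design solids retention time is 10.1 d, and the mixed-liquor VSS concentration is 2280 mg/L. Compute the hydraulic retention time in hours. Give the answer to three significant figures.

τ ≈ 29.5 h

From the SRT design equation V = Y Q (S₀−S) θ_c / [X (1 + k_d θ_c)] = 0.632 × 887 × (964 − 13.6) × 10.1 / [2280 × (1 + 0.115 × 10.1)] = 5.38×10^6 / 4928 = 1092 m³.
Hydraulic retention time τ = V/Q = 1092 / 887 = 1.231 d = 29.54 h.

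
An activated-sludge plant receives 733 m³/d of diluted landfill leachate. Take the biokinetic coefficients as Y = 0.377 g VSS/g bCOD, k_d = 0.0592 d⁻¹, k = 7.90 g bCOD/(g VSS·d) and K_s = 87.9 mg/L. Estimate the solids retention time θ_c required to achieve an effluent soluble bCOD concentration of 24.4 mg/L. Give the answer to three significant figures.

θ_c ≈ 1.70 d

From 1/θ_c = Y·k·S/(K_s + S) − k_d: Y·k·S/(K_s+S) = 0.377 × 7.90 × 24.4 / (87.9 + 24.4) = 0.6471 d⁻¹.
Then 1/θ_c = μ − k_d = 0.6471 − 0.0592 = 0.5879 d⁻¹, giving θ_c = 1.701 d.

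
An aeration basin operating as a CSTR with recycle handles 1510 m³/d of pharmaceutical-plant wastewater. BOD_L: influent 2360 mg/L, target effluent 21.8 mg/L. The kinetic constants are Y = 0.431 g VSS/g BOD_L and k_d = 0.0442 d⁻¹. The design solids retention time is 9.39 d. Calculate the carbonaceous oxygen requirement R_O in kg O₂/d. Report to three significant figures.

The observed yield is Y_obs = Y/(1 + k_d·θ_c) = 0.431 / (1 + 0.0442 × 9.39) = 0.431 / 1.415 = 0.3046 g VSS per g BOD_L removed.
Mass of BOD_L removed per day: Q(S₀ − S) = 1510 × 2338 g/m³ = 3531 kg/d.
Net sludge production P_X = 0.3046 × 3531 = 1075 kg VSS/d.
R_O = Q·(S₀ − S) − 1.42·P_X = 3531 − 1.42 × 1075 = 2004 kg O₂/d.

R_O ≈ 2000 kg O₂/d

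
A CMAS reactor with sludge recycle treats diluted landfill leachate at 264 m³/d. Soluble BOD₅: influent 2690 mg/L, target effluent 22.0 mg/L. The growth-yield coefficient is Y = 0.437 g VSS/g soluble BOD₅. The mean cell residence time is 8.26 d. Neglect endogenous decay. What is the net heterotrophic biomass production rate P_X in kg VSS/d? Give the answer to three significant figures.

No decay correction is needed, so Y_obs = Y = 0.437.
Q·(S₀ − S) = 264 × (2690 − 22.0) × 10⁻³ = 704.4 kg/d removed.
P_X = Y_obs · Q(S₀ − S) = 0.4370 × 704.4 = 307.8 kg VSS/d.

P_X ≈ 308 kg VSS/d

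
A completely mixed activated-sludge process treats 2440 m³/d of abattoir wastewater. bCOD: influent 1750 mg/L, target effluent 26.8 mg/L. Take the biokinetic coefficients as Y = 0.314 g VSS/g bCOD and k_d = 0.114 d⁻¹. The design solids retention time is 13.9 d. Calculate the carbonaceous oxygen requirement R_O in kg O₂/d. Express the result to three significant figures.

R_O ≈ 3480 kg O₂/d

Observed yield with endogenous decay: Y_obs = Y / (1 + k_d·θ_c) = 0.314 / (1 + 0.114 × 13.9) = 0.314 / 2.585 = 0.1215 g VSS/g bCOD.
ΔS = 1750 − 26.8 = 1723 mg/L, so the substrate removal rate is 2440 × 1723/1000 = 4205 kg bCOD/d.
P_X = Y_obs·Q·(S₀ − S) = 0.1215 × 4205 = 510.8 kg VSS/d.
R_O = Q·(S₀ − S) − 1.42·P_X = 4205 − 1.42 × 510.8 = 3479 kg O₂/d.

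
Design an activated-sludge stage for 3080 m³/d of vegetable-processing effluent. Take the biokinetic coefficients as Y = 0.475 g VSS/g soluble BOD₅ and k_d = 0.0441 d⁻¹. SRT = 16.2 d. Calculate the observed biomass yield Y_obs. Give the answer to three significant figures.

Y_obs = Y / (1 + k_d θ_c) = 0.475 / (1 + 0.0441 × 16.2) = 0.475 / 1.714 = 0.2771.

Y_obs ≈ 0.277 g VSS/g soluble BOD₅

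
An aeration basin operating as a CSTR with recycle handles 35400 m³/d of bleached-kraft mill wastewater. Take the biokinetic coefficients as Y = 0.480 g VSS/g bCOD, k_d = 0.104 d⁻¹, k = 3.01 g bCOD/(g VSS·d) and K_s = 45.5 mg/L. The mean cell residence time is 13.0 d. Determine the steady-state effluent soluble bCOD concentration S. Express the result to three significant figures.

S ≈ 6.51 mg/L

From the Monod/SRT balance for a CMAS, S = K_s·(1+k_d θ_c)/[θ_c·(Y k − k_d) − 1] = 45.5 × (1 + 0.104 × 13.0) / [13.0 × (0.480 × 3.01 − 0.104) − 1] = 107.0 / 16.43 = 6.513 mg/L.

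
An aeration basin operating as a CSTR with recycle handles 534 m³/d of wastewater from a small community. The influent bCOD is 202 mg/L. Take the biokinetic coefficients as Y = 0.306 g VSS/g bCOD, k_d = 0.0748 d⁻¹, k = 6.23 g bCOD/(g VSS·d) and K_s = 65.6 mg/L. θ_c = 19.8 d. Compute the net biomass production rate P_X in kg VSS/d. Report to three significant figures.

From the Monod/SRT balance for a CMAS, S = K_s·(1+k_d θ_c)/[θ_c·(Y k − k_d) − 1] = 65.6 × (1 + 0.0748 × 19.8) / [19.8 × (0.306 × 6.23 − 0.0748) − 1] = 162.8 / 35.27 = 4.615 mg/L.
Observed yield with endogenous decay: Y_obs = Y / (1 + k_d·θ_c) = 0.306 / (1 + 0.0748 × 19.8) = 0.306 / 2.481 = 0.1233 g VSS/g bCOD.
ΔS = 202 − 4.62 = 197.4 mg/L, so the substrate removal rate is 534 × 197.4/1000 = 105.4 kg bCOD/d.
P_X = Y_obs · Q(S₀ − S) = 0.1233 × 105.4 = 13.00 kg VSS/d.

P_X ≈ 13.0 kg VSS/d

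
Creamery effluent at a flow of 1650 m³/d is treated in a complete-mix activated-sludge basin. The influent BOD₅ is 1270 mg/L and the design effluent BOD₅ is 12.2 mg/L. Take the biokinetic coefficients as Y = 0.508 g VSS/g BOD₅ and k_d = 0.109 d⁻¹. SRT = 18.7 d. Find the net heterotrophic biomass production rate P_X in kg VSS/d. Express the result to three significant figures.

The observed yield is Y_obs = Y/(1 + k_d·θ_c) = 0.508 / (1 + 0.109 × 18.7) = 0.508 / 3.038 = 0.1672 g VSS per g BOD₅ removed.
Substrate removed = Q·(S₀ − S) = 1650 m³/d × (1270 − 12.2) g/m³ = 2.08×10^6 g/d = 2075 kg/d.
So the net sludge growth is P_X = 0.1672 × 2075 = 347.0 kg VSS/d.

P_X ≈ 347 kg VSS/d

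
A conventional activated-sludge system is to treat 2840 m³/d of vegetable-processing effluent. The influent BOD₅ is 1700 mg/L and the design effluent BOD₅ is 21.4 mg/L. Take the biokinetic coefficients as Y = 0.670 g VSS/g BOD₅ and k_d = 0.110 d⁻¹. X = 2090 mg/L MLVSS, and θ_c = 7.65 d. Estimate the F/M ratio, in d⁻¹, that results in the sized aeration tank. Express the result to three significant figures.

F/M ≈ 0.364 d⁻¹

Steady-state biomass mass balance: V·X·(1 + k_d·θ_c) = Y·Q·(S₀ − S)·θ_c, so V = 0.670 × 2840 × (1700 − 21.4) × 7.65 / [2090 × (1 + 0.110 × 7.65)] = 2.44×10^7 / 3849 = 6349 m³.
F/M = applied load / biomass = Q·S₀/(V·X) = 2840 × 1700 / (6349 × 2090) = 0.3639 d⁻¹.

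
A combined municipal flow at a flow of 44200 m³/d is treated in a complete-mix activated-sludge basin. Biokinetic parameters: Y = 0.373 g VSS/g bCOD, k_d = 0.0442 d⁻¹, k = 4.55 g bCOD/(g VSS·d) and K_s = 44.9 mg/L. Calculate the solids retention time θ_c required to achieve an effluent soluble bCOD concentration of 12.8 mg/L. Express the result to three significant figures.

From 1/θ_c = Y·k·S/(K_s + S) − k_d: Y·k·S/(K_s+S) = 0.373 × 4.55 × 12.8 / (44.9 + 12.8) = 0.3765 d⁻¹.
1/θ_c = 0.3765 − 0.0442 = 0.3323 d⁻¹, so θ_c = 3.009 d.

θ_c ≈ 3.01 d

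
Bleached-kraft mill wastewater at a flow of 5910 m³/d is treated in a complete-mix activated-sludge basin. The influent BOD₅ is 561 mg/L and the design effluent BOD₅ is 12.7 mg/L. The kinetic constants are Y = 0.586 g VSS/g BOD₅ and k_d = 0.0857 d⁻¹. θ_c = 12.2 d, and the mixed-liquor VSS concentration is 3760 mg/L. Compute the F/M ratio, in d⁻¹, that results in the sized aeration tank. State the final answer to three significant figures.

Steady-state biomass mass balance: V·X·(1 + k_d·θ_c) = Y·Q·(S₀ − S)·θ_c, so V = 0.586 × 5910 × (561 − 12.7) × 12.2 / [3760 × (1 + 0.0857 × 12.2)] = 2.32×10^7 / 7691 = 3012 m³.
F/M = Q·S₀ / (V·X) = 5910 × 561 / (3012 × 3760) = 0.2927 g BOD₅·(g VSS·d)⁻¹.

F/M ≈ 0.293 d⁻¹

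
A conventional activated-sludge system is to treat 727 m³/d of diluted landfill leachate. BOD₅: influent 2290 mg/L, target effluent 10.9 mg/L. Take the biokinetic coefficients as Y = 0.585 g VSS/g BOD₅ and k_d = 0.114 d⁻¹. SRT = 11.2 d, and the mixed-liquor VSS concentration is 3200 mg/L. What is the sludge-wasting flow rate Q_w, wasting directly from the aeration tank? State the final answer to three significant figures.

From the SRT design equation V = Y Q (S₀−S) θ_c / [X (1 + k_d θ_c)] = 0.585 × 727 × (2290 − 10.9) × 11.2 / [3200 × (1 + 0.114 × 11.2)] = 1.09×10^7 / 7286 = 1490 m³.
For wasting at MLVSS concentration, Q_w = V/θ_c = 1490/11.2 = 133.0 m³/d.

Q_w ≈ 133 m³/d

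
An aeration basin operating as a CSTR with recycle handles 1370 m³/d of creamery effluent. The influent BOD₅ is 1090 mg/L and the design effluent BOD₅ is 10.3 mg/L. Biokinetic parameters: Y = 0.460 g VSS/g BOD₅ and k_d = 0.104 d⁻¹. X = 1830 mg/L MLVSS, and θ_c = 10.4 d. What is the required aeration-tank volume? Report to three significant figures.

Rearranging the biomass balance for a CMAS with decay, V = Y·Q·ΔS·θ_c / [X·(1+k_d θ_c)] = 0.460 × 1370 × (1090 − 10.3) × 10.4 / [1830 × (1 + 0.104 × 10.4)] = 7.08×10^6 / 3809 = 1858 m³.

V ≈ 1860 m³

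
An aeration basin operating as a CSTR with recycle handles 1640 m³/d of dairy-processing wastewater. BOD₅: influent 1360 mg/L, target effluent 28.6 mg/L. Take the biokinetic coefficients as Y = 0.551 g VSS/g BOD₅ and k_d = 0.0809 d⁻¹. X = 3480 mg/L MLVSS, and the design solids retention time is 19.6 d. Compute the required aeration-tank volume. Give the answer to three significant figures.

From the SRT design equation V = Y Q (S₀−S) θ_c / [X (1 + k_d θ_c)] = 0.551 × 1640 × (1360 − 28.6) × 19.6 / [3480 × (1 + 0.0809 × 19.6)] = 2.36×10^7 / 8998 = 2621 m³.

V ≈ 2620 m³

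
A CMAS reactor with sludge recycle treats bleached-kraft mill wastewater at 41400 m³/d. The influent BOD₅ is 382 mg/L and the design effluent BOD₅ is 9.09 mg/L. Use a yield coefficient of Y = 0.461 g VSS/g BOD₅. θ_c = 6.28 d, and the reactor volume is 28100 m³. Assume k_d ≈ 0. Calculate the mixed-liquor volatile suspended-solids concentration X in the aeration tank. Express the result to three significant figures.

X ≈ 1590 mg/L

X = Y·Q·ΔS·θ_c / V = 0.461 × 41400 × (382 − 9.09) × 6.28 / 28100 = 1591 mg/L.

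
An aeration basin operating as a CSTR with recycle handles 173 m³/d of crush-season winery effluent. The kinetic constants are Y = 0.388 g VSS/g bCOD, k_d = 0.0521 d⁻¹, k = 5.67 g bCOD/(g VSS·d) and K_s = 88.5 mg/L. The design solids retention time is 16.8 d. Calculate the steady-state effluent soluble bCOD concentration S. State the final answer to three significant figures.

S ≈ 4.73 mg/L

For a completely mixed reactor with recycle the Lawrence–McCarty relation gives S = K_s·(1 + k_d·θ_c) / [θ_c·(Y·k − k_d) − 1] = 88.5 × (1 + 0.0521 × 16.8) / [16.8 × (0.388 × 5.67 − 0.0521) − 1] = 166.0 / 35.08 = 4.730 mg/L.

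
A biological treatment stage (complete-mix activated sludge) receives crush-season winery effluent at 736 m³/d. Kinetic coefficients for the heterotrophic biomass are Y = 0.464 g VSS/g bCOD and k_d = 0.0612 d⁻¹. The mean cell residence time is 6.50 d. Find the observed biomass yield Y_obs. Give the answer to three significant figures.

Y_obs ≈ 0.332 g VSS/g bCOD

The observed yield is Y_obs = Y/(1 + k_d·θ_c) = 0.464 / (1 + 0.0612 × 6.50) = 0.464 / 1.398 = 0.3320 g VSS per g bCOD removed.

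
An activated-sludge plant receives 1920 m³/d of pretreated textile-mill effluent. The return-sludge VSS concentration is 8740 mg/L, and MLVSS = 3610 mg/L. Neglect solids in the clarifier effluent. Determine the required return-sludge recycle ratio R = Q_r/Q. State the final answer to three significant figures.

Solids balance on the clarifier gives (1+R)X = R·X_r, so R = X/(X_r − X) = 3610 / (8740 − 3610) = 0.7037.

R ≈ 0.704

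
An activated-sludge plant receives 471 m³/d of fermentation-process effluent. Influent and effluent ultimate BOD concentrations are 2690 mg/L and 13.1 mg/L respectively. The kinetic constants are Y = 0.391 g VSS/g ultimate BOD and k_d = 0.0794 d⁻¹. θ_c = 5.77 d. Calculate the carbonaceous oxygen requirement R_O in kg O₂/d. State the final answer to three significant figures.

R_O ≈ 781 kg O₂/d

The observed yield is Y_obs = Y/(1 + k_d·θ_c) = 0.391 / (1 + 0.0794 × 5.77) = 0.391 / 1.458 = 0.2682 g VSS per g ultimate BOD removed.
Q·(S₀ − S) = 471 × (2690 − 13.1) × 10⁻³ = 1261 kg/d removed.
Biomass synthesised: P_X = Y_obs × 1261 = 338.1 kg VSS/d.
R_O = Q·(S₀ − S) − 1.42·P_X = 1261 − 1.42 × 338.1 = 780.7 kg O₂/d.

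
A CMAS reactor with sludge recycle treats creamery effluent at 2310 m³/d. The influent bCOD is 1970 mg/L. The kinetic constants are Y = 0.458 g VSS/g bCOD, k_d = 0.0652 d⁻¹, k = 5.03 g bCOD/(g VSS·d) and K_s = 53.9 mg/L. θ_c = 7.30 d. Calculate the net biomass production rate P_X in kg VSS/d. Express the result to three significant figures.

For a completely mixed reactor with recycle the Lawrence–McCarty relation gives S = K_s·(1 + k_d·θ_c) / [θ_c·(Y·k − k_d) − 1] = 53.9 × (1 + 0.0652 × 7.30) / [7.30 × (0.458 × 5.03 − 0.0652) − 1] = 79.55 / 15.34 = 5.186 mg/L.
Correct the yield for decay: Y_obs = Y/(1 + k_d θ_c) = 0.458 / (1 + 0.0652 × 7.30) = 0.458 / 1.476 = 0.3103.
ΔS = 1970 − 5.19 = 1965 mg/L, so the substrate removal rate is 2310 × 1965/1000 = 4539 kg bCOD/d.
So the net sludge growth is P_X = 0.3103 × 4539 = 1408 kg VSS/d.

P_X ≈ 1410 kg VSS/d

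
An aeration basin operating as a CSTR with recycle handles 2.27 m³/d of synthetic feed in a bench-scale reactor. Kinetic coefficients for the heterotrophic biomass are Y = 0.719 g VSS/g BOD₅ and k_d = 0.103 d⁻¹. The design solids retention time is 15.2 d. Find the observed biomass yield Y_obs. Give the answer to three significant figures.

The observed yield is Y_obs = Y/(1 + k_d·θ_c) = 0.719 / (1 + 0.103 × 15.2) = 0.719 / 2.566 = 0.2802 g VSS per g BOD₅ removed.

Y_obs ≈ 0.280 g VSS/g BOD₅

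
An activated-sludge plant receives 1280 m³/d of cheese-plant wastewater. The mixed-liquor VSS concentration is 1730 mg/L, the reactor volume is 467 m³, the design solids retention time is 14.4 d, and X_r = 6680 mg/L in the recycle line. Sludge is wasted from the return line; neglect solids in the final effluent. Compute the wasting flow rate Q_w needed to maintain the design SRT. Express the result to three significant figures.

θ_c = V·X/(Q_w·X_r) when wasting from the recycle, so Q_w = V·X/(θ_c·X_r) = 467.0 × 1730 / (14.4 × 6680) = 8.399 m³/d.

Q_w ≈ 8.40 m³/d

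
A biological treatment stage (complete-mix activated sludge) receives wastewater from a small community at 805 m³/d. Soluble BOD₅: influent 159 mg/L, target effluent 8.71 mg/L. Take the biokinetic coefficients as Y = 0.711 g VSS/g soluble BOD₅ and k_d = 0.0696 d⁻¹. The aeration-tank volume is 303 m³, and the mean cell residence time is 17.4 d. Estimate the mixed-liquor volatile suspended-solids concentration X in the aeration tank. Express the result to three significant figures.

From V·X·(1 + k_d·θ_c) = Y·Q·(S₀ − S)·θ_c: X = 0.711 × 805 × (159 − 8.71) × 17.4 / [303 × (1 + 0.0696 × 17.4)] = 2234 mg/L.

X ≈ 2230 mg/L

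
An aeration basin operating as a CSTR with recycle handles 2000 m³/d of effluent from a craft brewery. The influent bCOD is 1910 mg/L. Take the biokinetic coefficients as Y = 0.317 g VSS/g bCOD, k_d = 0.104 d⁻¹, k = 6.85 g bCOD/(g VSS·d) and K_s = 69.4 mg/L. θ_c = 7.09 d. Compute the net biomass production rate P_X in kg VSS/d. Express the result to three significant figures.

P_X ≈ 694 kg VSS/d

From the Monod/SRT balance for a CMAS, S = K_s·(1+k_d θ_c)/[θ_c·(Y k − k_d) − 1] = 69.4 × (1 + 0.104 × 7.09) / [7.09 × (0.317 × 6.85 − 0.104) − 1] = 120.6 / 13.66 = 8.828 mg/L.
Correct the yield for decay: Y_obs = Y/(1 + k_d θ_c) = 0.317 / (1 + 0.104 × 7.09) = 0.317 / 1.737 = 0.1825.
Mass of bCOD removed per day: Q(S₀ − S) = 2000 × 1901 g/m³ = 3802 kg/d.
Biomass produced: P_X = Y_obs·Q·ΔS = 0.1825 × 3802 ≈ 693.8 kg VSS/d.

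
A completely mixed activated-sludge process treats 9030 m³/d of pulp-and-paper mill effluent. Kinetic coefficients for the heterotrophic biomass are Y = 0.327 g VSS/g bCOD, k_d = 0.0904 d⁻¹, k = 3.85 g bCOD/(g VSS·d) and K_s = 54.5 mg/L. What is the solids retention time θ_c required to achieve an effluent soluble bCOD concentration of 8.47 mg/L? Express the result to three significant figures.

At the target effluent, Y k S/(K_s+S) = 0.327×3.85×8.47/62.97 = 0.1693 d⁻¹.
θ_c = 1/(μ − k_d) = 1/(0.1693 − 0.0904) = 1/0.07894 = 12.67 d.

θ_c ≈ 12.7 d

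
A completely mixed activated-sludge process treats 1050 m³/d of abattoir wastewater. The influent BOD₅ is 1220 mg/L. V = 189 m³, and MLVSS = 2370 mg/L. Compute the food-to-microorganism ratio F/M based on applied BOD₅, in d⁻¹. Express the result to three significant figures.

F/M ≈ 2.86 d⁻¹

F/M = Q·S₀ / (V·X) = 1050 × 1220 / (189.0 × 2370) = 2.860 g BOD₅·(g VSS·d)⁻¹.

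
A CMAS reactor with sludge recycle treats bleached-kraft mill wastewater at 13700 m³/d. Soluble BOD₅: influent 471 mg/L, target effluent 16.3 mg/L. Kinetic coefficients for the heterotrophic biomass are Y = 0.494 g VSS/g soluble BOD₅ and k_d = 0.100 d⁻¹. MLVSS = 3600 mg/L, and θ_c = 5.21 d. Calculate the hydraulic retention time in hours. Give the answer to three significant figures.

Steady-state biomass mass balance: V·X·(1 + k_d·θ_c) = Y·Q·(S₀ − S)·θ_c, so V = 0.494 × 13700 × (471 − 16.3) × 5.21 / [3600 × (1 + 0.100 × 5.21)] = 1.6×10^7 / 5476 = 2928 m³.
HRT = V/Q = 2928 m³ / 13700 m³·d⁻¹ = 0.2137 d × 24 = 5.129 h.

τ ≈ 5.13 h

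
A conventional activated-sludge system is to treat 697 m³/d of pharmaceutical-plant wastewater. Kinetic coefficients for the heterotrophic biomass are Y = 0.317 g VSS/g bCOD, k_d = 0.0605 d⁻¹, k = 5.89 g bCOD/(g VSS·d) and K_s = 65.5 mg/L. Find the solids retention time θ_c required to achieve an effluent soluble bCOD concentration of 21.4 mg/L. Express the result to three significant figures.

At the target effluent, Y k S/(K_s+S) = 0.317×5.89×21.4/86.90 = 0.4598 d⁻¹.
1/θ_c = 0.4598 − 0.0605 = 0.3993 d⁻¹, so θ_c = 2.504 d.

θ_c ≈ 2.50 d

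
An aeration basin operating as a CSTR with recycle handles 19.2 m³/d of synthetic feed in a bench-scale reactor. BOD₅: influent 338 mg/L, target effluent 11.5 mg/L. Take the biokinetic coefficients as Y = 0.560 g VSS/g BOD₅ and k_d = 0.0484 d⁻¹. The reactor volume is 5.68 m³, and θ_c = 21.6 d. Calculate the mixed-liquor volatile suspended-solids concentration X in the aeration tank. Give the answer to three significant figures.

Solving the biomass balance for X: X = Y Q (S₀−S) θ_c / [V (1+k_d θ_c)] = 0.560 × 19.2 × (338 − 11.5) × 21.6 / [5.68 × (1 + 0.0484 × 21.6)] = 6527 mg/L.

X ≈ 6530 mg/L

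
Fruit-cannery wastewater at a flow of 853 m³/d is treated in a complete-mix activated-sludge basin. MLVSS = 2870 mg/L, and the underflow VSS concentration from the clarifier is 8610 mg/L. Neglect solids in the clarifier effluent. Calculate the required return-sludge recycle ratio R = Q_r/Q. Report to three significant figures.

R ≈ 0.500

Solids balance on the clarifier gives (1+R)X = R·X_r, so R = X/(X_r − X) = 2870 / (8610 − 2870) = 0.5000.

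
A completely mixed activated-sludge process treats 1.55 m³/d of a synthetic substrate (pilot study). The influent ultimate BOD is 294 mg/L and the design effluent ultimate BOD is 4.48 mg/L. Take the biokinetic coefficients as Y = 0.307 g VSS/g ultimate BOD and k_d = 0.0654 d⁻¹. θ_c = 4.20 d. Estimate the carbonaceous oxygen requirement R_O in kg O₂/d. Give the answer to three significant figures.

R_O ≈ 0.295 kg O₂/d

Y_obs = Y / (1 + k_d θ_c) = 0.307 / (1 + 0.0654 × 4.20) = 0.307 / 1.275 = 0.2408.
Substrate removed = Q·(S₀ − S) = 1.55 m³/d × (294 − 4.48) g/m³ = 4.49×10^2 g/d = 0.4488 kg/d.
Net sludge production P_X = 0.2408 × 0.4488 = 0.1081 kg VSS/d.
R_O = Q·ΔS − 1.42 P_X = 0.4488 − 0.1535 = 0.2953 kg O₂/d.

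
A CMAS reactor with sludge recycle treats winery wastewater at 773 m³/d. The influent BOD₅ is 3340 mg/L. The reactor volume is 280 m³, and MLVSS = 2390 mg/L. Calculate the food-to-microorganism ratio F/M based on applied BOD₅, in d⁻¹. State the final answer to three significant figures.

F/M ≈ 3.86 d⁻¹

Food-to-microorganism ratio F/M = Q S₀ / (V X) = 773 × 3340 / (280.0 × 2390) = 3.858 d⁻¹.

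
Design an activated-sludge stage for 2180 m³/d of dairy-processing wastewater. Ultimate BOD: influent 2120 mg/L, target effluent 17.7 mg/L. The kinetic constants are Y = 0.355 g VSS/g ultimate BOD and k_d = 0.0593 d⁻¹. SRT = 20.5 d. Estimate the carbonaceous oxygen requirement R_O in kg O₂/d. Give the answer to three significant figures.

R_O ≈ 3540 kg O₂/d

Correct the yield for decay: Y_obs = Y/(1 + k_d θ_c) = 0.355 / (1 + 0.0593 × 20.5) = 0.355 / 2.216 = 0.1602.
Q·(S₀ − S) = 2180 × (2120 − 17.7) × 10⁻³ = 4583 kg/d removed.
Net sludge production P_X = 0.1602 × 4583 = 734.3 kg VSS/d.
R_O = Q·ΔS − 1.42 P_X = 4583 − 1043 = 3540 kg O₂/d.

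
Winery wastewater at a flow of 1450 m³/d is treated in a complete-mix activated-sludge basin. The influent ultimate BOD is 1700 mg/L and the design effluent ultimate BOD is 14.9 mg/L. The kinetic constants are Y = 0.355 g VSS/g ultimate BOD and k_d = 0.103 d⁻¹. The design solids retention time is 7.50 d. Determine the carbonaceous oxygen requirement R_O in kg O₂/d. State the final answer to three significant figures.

Observed yield with endogenous decay: Y_obs = Y / (1 + k_d·θ_c) = 0.355 / (1 + 0.103 × 7.50) = 0.355 / 1.772 = 0.2003 g VSS/g ultimate BOD.
Substrate removed = Q·(S₀ − S) = 1450 m³/d × (1700 − 14.9) g/m³ = 2.44×10^6 g/d = 2443 kg/d.
Biomass synthesised: P_X = Y_obs × 2443 = 489.4 kg VSS/d.
R_O = Q·ΔS − 1.42 P_X = 2443 − 694.9 = 1748 kg O₂/d.

R_O ≈ 1750 kg O₂/d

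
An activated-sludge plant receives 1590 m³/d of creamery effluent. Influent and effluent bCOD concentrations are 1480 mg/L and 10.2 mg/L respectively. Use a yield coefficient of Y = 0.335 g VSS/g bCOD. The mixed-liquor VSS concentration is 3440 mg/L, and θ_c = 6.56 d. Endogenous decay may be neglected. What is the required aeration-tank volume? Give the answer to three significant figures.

V ≈ 1490 m³

V·X = Y·Q·ΔS·θ_c gives V = 0.335 × 1590 × (1480 − 10.2) × 6.56 / 3440 = 1493 m³.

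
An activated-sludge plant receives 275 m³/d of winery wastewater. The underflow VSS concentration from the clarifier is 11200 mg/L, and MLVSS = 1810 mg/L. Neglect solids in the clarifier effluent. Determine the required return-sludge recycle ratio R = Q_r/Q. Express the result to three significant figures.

R = Q_r/Q = X/(X_r − X) = 1810 / (11200 − 1810) = 0.1928.

R ≈ 0.193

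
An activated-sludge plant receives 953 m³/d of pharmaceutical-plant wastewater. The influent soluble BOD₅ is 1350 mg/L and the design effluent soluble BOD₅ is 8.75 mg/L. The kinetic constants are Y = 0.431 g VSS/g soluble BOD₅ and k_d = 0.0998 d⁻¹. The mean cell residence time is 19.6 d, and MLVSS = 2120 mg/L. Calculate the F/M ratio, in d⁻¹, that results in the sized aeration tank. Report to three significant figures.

Steady-state biomass mass balance: V·X·(1 + k_d·θ_c) = Y·Q·(S₀ − S)·θ_c, so V = 0.431 × 953 × (1350 − 8.75) × 19.6 / [2120 × (1 + 0.0998 × 19.6)] = 1.08×10^7 / 6267 = 1723 m³.
Food-to-microorganism ratio F/M = Q S₀ / (V X) = 953 × 1350 / (1723 × 2120) = 0.3522 d⁻¹.

F/M ≈ 0.352 d⁻¹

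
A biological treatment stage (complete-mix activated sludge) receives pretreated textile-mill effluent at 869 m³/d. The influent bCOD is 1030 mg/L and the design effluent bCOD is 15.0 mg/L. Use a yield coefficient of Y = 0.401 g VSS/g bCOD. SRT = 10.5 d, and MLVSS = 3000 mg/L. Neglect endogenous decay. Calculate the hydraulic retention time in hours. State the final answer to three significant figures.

Biomass mass balance (decay neglected): V·X = Y·Q·(S₀ − S)·θ_c, so V = 0.401 × 869 × (1030 − 15.0) × 10.5 / 3000 = 1238 m³.
τ = V/Q = 1238/869 = 1.425 d, or 34.19 h.

τ ≈ 34.2 h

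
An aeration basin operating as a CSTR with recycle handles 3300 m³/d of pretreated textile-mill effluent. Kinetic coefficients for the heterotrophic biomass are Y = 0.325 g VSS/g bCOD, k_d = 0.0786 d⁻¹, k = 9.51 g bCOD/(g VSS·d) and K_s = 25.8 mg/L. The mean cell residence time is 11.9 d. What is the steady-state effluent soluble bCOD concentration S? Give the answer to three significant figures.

S ≈ 1.43 mg/L

Effluent substrate depends only on kinetics and SRT: S = K_s(1 + k_d θ_c) / [θ_c(Yk − k_d) − 1] = 25.8 × (1 + 0.0786 × 11.9) / [11.9 × (0.325 × 9.51 − 0.0786) − 1] = 49.93 / 34.84 = 1.433 mg/L.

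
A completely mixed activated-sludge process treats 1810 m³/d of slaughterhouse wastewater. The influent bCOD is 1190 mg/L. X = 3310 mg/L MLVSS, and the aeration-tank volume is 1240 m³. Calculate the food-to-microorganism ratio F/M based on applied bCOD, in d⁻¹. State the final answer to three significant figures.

F/M ≈ 0.525 d⁻¹

F/M = Q·S₀ / (V·X) = 1810 × 1190 / (1240 × 3310) = 0.5248 g bCOD·(g VSS·d)⁻¹.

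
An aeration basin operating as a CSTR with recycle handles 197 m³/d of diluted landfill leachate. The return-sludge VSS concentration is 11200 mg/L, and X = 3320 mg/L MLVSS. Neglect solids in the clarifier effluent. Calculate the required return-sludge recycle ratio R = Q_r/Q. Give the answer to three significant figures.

R ≈ 0.421

Solids balance on the clarifier gives (1+R)X = R·X_r, so R = X/(X_r − X) = 3320 / (11200 − 3320) = 0.4213.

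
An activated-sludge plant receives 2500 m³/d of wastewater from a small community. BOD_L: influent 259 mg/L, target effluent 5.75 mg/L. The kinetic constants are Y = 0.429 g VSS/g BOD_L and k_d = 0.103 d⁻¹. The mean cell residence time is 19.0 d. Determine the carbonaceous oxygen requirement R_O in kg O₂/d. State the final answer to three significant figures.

R_O ≈ 503 kg O₂/d

Correct the yield for decay: Y_obs = Y/(1 + k_d θ_c) = 0.429 / (1 + 0.103 × 19.0) = 0.429 / 2.957 = 0.1451.
Q·(S₀ − S) = 2500 × (259 − 5.75) × 10⁻³ = 633.1 kg/d removed.
Biomass synthesised: P_X = Y_obs × 633.1 = 91.85 kg VSS/d.
Carbonaceous O₂ demand = substrate oxidised − cell-mass equivalent = 633.1 − 1.42 × 91.85 = 502.7 kg O₂/d.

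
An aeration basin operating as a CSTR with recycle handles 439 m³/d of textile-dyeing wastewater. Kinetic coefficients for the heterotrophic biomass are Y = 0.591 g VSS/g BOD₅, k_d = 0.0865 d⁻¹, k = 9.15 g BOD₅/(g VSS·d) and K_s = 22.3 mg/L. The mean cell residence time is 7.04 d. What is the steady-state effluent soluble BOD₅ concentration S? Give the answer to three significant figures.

From the Monod/SRT balance for a CMAS, S = K_s·(1+k_d θ_c)/[θ_c·(Y k − k_d) − 1] = 22.3 × (1 + 0.0865 × 7.04) / [7.04 × (0.591 × 9.15 − 0.0865) − 1] = 35.88 / 36.46 = 0.9841 mg/L.

S ≈ 0.984 mg/L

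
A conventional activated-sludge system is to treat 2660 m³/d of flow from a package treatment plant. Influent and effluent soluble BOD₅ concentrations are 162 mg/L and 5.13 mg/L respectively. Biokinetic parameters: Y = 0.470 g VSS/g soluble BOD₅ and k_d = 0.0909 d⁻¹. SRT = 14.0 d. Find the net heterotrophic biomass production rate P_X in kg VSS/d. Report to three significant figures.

P_X ≈ 86.3 kg VSS/d

Correct the yield for decay: Y_obs = Y/(1 + k_d θ_c) = 0.470 / (1 + 0.0909 × 14.0) = 0.470 / 2.273 = 0.2068.
Q·(S₀ − S) = 2660 × (162 − 5.13) × 10⁻³ = 417.3 kg/d removed.
Net biomass production P_X = Y_obs × Q·(S₀ − S) = 0.2068 × 417.3 = 86.30 kg VSS/d.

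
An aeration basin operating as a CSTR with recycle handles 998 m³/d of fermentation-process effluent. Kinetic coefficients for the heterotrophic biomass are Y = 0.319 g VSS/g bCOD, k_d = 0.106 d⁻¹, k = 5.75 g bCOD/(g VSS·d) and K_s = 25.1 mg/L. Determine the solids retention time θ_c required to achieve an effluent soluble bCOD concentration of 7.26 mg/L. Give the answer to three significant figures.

θ_c ≈ 3.27 d

Specific growth rate at S = 7.26 mg/L: μ = YkS/(K_s+S) = 0.319·5.75·7.26/(25.1+7.26) = 0.4115 d⁻¹.
1/θ_c = 0.4115 − 0.106 = 0.3055 d⁻¹, so θ_c = 3.273 d.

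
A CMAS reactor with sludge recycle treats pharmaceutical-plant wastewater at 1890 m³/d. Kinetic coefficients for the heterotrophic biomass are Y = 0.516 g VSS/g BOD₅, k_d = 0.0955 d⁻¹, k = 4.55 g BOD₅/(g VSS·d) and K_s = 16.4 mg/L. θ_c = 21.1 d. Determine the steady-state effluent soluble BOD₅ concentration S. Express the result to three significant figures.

S ≈ 1.06 mg/L

Effluent substrate depends only on kinetics and SRT: S = K_s(1 + k_d θ_c) / [θ_c(Yk − k_d) − 1] = 16.4 × (1 + 0.0955 × 21.1) / [21.1 × (0.516 × 4.55 − 0.0955) − 1] = 49.45 / 46.52 = 1.063 mg/L.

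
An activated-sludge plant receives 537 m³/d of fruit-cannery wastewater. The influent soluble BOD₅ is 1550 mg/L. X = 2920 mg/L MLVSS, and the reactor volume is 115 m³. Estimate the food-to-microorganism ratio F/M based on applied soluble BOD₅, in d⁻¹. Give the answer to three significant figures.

F/M = Q·S₀ / (V·X) = 537 × 1550 / (115.0 × 2920) = 2.479 g soluble BOD₅·(g VSS·d)⁻¹.

F/M ≈ 2.48 d⁻¹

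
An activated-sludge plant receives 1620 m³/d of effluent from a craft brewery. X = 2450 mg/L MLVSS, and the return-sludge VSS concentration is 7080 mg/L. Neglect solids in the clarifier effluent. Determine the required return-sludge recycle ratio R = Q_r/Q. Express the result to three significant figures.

R = Q_r/Q = X/(X_r − X) = 2450 / (7080 − 2450) = 0.5292.

R ≈ 0.529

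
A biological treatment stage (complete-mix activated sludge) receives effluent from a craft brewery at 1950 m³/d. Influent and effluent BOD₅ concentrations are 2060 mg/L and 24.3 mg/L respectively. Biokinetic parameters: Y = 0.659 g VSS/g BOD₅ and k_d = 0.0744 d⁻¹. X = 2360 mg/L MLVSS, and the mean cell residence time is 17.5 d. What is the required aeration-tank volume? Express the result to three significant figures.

Rearranging the biomass balance for a CMAS with decay, V = Y·Q·ΔS·θ_c / [X·(1+k_d θ_c)] = 0.659 × 1950 × (2060 − 24.3) × 17.5 / [2360 × (1 + 0.0744 × 17.5)] = 4.58×10^7 / 5433 = 8427 m³.

V ≈ 8430 m³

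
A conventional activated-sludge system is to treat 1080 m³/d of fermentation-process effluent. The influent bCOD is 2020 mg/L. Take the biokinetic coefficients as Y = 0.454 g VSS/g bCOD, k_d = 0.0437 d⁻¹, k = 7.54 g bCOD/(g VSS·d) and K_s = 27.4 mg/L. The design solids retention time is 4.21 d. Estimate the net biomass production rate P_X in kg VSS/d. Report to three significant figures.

From the Monod/SRT balance for a CMAS, S = K_s·(1+k_d θ_c)/[θ_c·(Y k − k_d) − 1] = 27.4 × (1 + 0.0437 × 4.21) / [4.21 × (0.454 × 7.54 − 0.0437) − 1] = 32.44 / 13.23 = 2.453 mg/L.
The observed yield is Y_obs = Y/(1 + k_d·θ_c) = 0.454 / (1 + 0.0437 × 4.21) = 0.454 / 1.184 = 0.3835 g VSS per g bCOD removed.
Q·(S₀ − S) = 1080 × (2020 − 2.45) × 10⁻³ = 2179 kg/d removed.
Biomass produced: P_X = Y_obs·Q·ΔS = 0.3835 × 2179 ≈ 835.5 kg VSS/d.

P_X ≈ 836 kg VSS/d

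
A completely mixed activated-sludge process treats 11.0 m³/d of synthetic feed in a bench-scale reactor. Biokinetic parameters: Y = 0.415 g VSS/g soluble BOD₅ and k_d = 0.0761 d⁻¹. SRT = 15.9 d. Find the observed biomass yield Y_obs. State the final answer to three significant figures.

Correct the yield for decay: Y_obs = Y/(1 + k_d θ_c) = 0.415 / (1 + 0.0761 × 15.9) = 0.415 / 2.210 = 0.1878.

Y_obs ≈ 0.188 g VSS/g soluble BOD₅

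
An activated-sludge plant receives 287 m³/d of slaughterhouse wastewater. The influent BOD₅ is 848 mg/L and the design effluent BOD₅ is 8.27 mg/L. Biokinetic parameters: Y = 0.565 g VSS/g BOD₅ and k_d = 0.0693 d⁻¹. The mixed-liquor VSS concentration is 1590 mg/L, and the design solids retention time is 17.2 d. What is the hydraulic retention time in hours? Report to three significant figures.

τ ≈ 56.2 h

Steady-state biomass mass balance: V·X·(1 + k_d·θ_c) = Y·Q·(S₀ − S)·θ_c, so V = 0.565 × 287 × (848 − 8.27) × 17.2 / [1590 × (1 + 0.0693 × 17.2)] = 2.34×10^6 / 3485 = 672.0 m³.
Hydraulic retention time τ = V/Q = 672.0 / 287 = 2.341 d = 56.20 h.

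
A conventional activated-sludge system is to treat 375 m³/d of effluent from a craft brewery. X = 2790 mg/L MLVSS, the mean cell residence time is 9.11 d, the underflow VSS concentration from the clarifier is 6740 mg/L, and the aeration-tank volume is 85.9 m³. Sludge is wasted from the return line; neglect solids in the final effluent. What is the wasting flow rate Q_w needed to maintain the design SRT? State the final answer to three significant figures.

Wasting from the return line (neglecting effluent solids): Q_w = V·X / (θ_c·X_r) = 85.90 × 2790 / (9.11 × 6740) = 3.903 m³/d.

Q_w ≈ 3.90 m³/d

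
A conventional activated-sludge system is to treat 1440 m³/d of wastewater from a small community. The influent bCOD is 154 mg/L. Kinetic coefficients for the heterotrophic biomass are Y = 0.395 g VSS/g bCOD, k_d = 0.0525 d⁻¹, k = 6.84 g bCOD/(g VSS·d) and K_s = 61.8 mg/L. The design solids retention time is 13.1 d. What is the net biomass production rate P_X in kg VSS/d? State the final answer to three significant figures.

Effluent substrate depends only on kinetics and SRT: S = K_s(1 + k_d θ_c) / [θ_c(Yk − k_d) − 1] = 61.8 × (1 + 0.0525 × 13.1) / [13.1 × (0.395 × 6.84 − 0.0525) − 1] = 104.3 / 33.71 = 3.095 mg/L.
Y_obs = Y / (1 + k_d θ_c) = 0.395 / (1 + 0.0525 × 13.1) = 0.395 / 1.688 = 0.2340.
Mass of bCOD removed per day: Q(S₀ − S) = 1440 × 150.9 g/m³ = 217.3 kg/d.
So the net sludge growth is P_X = 0.2340 × 217.3 = 50.86 kg VSS/d.

P_X ≈ 50.9 kg VSS/d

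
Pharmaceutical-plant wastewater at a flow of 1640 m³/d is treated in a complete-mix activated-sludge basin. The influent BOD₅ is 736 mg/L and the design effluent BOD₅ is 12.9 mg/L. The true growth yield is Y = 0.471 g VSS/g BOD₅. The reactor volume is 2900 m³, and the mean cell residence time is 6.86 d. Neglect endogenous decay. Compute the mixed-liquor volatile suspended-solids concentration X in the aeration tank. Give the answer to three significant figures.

Without decay, X = Y Q (S₀−S) θ_c / V = 0.471 × 1640 × (736 − 12.9) × 6.86 / 2900 = 1321 mg/L.

X ≈ 1320 mg/L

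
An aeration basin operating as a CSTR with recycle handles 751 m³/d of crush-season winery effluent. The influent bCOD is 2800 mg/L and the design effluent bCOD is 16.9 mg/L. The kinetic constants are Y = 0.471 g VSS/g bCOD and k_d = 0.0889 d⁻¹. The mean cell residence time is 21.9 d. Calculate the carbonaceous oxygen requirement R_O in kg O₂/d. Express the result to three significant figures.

Y_obs = Y / (1 + k_d θ_c) = 0.471 / (1 + 0.0889 × 21.9) = 0.471 / 2.947 = 0.1598.
ΔS = 2800 − 16.9 = 2783 mg/L, so the substrate removal rate is 751 × 2783/1000 = 2090 kg bCOD/d.
Biomass synthesised: P_X = Y_obs × 2090 = 334.1 kg VSS/d.
R_O = Q·(S₀ − S) − 1.42·P_X = 2090 − 1.42 × 334.1 = 1616 kg O₂/d.

R_O ≈ 1620 kg O₂/d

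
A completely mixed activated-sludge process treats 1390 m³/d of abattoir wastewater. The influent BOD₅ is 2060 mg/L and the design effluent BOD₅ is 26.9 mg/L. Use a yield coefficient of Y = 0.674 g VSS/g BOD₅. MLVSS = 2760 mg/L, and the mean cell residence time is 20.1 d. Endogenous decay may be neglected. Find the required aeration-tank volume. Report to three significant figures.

V ≈ 13900 m³

V·X = Y·Q·ΔS·θ_c gives V = 0.674 × 1390 × (2060 − 26.9) × 20.1 / 2760 = 13871 m³.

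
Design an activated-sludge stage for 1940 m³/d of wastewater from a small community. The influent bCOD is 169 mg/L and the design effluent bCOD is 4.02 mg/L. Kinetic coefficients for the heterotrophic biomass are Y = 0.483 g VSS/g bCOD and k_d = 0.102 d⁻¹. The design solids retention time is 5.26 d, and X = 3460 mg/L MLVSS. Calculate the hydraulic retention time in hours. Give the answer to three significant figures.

τ ≈ 1.89 h

Steady-state biomass mass balance: V·X·(1 + k_d·θ_c) = Y·Q·(S₀ − S)·θ_c, so V = 0.483 × 1940 × (169 − 4.02) × 5.26 / [3460 × (1 + 0.102 × 5.26)] = 8.13×10^5 / 5316 = 153.0 m³.
τ = V/Q = 153.0/1940 = 0.07884 d, or 1.892 h.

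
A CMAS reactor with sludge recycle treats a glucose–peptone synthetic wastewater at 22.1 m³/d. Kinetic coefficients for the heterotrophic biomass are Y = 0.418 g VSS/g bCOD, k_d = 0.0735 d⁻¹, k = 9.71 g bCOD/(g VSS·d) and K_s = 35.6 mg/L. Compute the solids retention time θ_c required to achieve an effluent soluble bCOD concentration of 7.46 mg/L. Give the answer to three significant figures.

θ_c ≈ 1.59 d

At the target effluent, Y k S/(K_s+S) = 0.418×9.71×7.46/43.06 = 0.7032 d⁻¹.
1/θ_c = 0.7032 − 0.0735 = 0.6297 d⁻¹, so θ_c = 1.588 d.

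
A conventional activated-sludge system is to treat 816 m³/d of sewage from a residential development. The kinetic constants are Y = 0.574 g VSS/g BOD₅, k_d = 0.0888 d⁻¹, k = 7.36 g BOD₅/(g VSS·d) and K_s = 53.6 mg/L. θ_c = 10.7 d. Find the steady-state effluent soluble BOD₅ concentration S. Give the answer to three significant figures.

From the Monod/SRT balance for a CMAS, S = K_s·(1+k_d θ_c)/[θ_c·(Y k − k_d) − 1] = 53.6 × (1 + 0.0888 × 10.7) / [10.7 × (0.574 × 7.36 − 0.0888) − 1] = 104.5 / 43.25 = 2.417 mg/L.

S ≈ 2.42 mg/L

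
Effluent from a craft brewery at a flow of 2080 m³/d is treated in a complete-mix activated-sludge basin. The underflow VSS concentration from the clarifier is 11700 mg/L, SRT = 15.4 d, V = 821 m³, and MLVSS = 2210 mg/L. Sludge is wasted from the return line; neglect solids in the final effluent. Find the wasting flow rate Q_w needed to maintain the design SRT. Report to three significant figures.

θ_c = V·X/(Q_w·X_r) when wasting from the recycle, so Q_w = V·X/(θ_c·X_r) = 821.0 × 2210 / (15.4 × 11700) = 10.07 m³/d.

Q_w ≈ 10.1 m³/d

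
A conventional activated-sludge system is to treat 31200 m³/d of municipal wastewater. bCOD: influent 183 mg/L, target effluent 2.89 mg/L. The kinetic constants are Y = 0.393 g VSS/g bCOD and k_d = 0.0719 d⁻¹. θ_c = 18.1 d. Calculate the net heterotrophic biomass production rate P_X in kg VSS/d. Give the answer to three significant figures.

Y_obs = Y / (1 + k_d θ_c) = 0.393 / (1 + 0.0719 × 18.1) = 0.393 / 2.301 = 0.1708.
ΔS = 183 − 2.89 = 180.1 mg/L, so the substrate removal rate is 31200 × 180.1/1000 = 5619 kg bCOD/d.
So the net sludge growth is P_X = 0.1708 × 5619 = 959.6 kg VSS/d.

P_X ≈ 960 kg VSS/d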